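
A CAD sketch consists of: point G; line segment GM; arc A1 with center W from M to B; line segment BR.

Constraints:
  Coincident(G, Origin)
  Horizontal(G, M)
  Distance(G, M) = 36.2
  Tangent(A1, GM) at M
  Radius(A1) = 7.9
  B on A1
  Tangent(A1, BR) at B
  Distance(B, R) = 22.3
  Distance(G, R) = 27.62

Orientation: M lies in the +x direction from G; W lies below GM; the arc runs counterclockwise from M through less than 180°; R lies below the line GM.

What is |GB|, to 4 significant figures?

29.90

Checks: |WM| = 7.900 ✓; |WB| = 7.900 ✓; ∠(WB, BR) = 90.00° ✓; |BR| = 22.30 ✓; |GR| = 27.62 ✓.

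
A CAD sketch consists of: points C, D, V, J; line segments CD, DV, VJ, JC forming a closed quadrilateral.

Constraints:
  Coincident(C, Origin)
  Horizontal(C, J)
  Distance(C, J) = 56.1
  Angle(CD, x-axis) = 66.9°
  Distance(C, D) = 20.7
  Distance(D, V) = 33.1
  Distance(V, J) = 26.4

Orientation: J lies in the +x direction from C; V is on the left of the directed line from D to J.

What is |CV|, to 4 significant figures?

46.50

C is at the origin; C and J share the same y with |CJ| = 56.1 and J in +x, so J = (56.1, 0). CD runs at 66.9° with |CD| = 20.7, so D = (8.121, 19.04). V is determined by |DV| = 33.1 and |VJ| = 26.4 together: it lies at the intersection of circle(D, 33.1) and circle(J, 26.4). With |DJ| = 51.62, the foot of the radical line on DJ is 29.67 from D and the perpendicular offset is √(33.1² − 29.67²) = 14.67. Taking the left-of-DJ solution: V = (41.11, 21.73).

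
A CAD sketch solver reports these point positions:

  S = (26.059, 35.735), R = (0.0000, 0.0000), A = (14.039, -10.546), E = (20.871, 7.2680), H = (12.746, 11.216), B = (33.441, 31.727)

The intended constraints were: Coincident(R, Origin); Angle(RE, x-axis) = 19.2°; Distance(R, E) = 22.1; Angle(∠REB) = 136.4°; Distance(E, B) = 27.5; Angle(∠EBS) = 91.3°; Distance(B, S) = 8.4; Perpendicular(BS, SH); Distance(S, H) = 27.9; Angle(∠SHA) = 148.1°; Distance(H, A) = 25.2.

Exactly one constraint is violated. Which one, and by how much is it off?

Distance(H, A) = 25.2 — off by 3.40.

R = (0.00, 0.00) ✓; RE at 19.20° ✓; |RE| = 22.10 ✓; ∠REB = 136.4° ✓; |EB| = 27.50 ✓; ∠EBS = 91.30° ✓; |BS| = 8.400 ✓; ∠(BS, SH) = 90.00° ✓; |SH| = 27.90 ✓; ∠SHA = 148.1° ✓; |HA| = 21.80 ✗.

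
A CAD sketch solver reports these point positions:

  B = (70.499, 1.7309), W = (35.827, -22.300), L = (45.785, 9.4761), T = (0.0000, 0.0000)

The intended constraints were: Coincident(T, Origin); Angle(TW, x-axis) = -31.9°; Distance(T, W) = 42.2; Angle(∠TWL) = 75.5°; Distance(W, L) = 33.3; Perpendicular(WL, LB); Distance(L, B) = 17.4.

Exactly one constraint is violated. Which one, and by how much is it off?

Distance(L, B) = 17.4 — off by 8.50.

T = (0.00, 0.00) ✓; TW at -31.90° ✓; |TW| = 42.20 ✓; ∠TWL = 75.50° ✓; |WL| = 33.30 ✓; ∠(WL, LB) = 90.00° ✓; |LB| = 25.90 ✗.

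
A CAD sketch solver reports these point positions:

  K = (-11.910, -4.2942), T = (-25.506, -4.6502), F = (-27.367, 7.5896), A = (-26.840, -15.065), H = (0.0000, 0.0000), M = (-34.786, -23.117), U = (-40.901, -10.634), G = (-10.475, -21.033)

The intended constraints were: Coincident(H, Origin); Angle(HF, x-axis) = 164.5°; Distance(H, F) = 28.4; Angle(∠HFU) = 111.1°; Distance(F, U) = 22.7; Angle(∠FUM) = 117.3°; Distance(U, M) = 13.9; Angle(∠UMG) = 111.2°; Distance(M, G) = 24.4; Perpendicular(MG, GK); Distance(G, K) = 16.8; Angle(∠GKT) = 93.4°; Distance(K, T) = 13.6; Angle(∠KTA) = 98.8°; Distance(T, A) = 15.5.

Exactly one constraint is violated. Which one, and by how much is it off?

Distance(T, A) = 15.5 — off by 5.00.

H = (0.00, 0.00) ✓; HF at 164.5° ✓; |HF| = 28.40 ✓; ∠HFU = 111.1° ✓; |FU| = 22.70 ✓; ∠FUM = 117.3° ✓; |UM| = 13.90 ✓; ∠UMG = 111.2° ✓; |MG| = 24.40 ✓; ∠(MG, GK) = 90.00° ✓; |GK| = 16.80 ✓; ∠GKT = 93.40° ✓; |KT| = 13.60 ✓; ∠KTA = 98.80° ✓; |TA| = 10.50 ✗.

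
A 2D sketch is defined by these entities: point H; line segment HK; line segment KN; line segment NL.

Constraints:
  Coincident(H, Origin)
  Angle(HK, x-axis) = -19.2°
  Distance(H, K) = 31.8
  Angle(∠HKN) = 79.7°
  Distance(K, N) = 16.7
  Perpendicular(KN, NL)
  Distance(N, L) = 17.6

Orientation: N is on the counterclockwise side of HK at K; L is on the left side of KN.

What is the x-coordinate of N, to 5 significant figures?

32.615

H is at the origin; HK runs at -19.2° with length 31.8, so K = 31.8·(cos -19.2°, sin -19.2°) = (30.031, -10.458). ∠HKN = 79.7°, so KN runs at -19.2° + (180° − 79.7°) = 81.100° from the x-axis; with |KN| = 16.7, N = K + 16.7·(cos 81.100°, sin 81.100°) = (32.615, 6.0410). So N.x = 32.615.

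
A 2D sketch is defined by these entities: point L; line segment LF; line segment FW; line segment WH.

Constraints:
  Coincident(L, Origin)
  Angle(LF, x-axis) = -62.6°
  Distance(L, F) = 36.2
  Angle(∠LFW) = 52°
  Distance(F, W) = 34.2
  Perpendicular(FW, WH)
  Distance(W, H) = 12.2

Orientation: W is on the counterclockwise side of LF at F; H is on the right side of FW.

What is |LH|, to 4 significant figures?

42.43

L is at the origin; LF runs at -62.6° with length 36.2, so F = 36.2·(cos -62.6°, sin -62.6°) = (16.66, -32.14). ∠LFW = 52.0°, so FW runs at -62.6° + (180° − 52.0°) = 65.40° from the x-axis; with |FW| = 34.2, W = F + 34.2·(cos 65.40°, sin 65.40°) = (30.90, -1.043). FW ⟂ WH; with |WH| = 12.2 on the right of FW, H = W + 12.2·(0.9092, -0.4163) = (41.99, -6.122). Then |LH| = |H − L| = 42.43.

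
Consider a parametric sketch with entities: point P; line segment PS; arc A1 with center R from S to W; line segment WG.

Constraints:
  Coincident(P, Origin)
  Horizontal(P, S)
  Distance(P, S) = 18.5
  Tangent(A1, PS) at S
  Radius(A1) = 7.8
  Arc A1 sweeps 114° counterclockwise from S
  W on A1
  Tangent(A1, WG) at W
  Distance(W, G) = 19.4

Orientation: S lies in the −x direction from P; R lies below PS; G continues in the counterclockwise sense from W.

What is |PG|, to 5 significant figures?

33.734

P is at the origin; P and S share the same y with |PS| = 18.5 and S on the −x side, so S = (-18.500, 0.0000). A1 meets PS tangentially, so RS is at right angles to PS, so R = S + (0, -7.8) = (-18.500, -7.8000). On A1, S sits at bearing 90° from R; a 114° counterclockwise sweep puts W at bearing 204°, so W = R + 7.8·(cos 204°, sin 204°) = (-25.626, -10.973). Since A1 is tangent to WG there, RW ⟂ WG, so WG runs along (−sin 204°, cos 204°); with |WG| = 19.4, G = (-17.735, -28.695). Then |PG| = |G − P| = 33.734.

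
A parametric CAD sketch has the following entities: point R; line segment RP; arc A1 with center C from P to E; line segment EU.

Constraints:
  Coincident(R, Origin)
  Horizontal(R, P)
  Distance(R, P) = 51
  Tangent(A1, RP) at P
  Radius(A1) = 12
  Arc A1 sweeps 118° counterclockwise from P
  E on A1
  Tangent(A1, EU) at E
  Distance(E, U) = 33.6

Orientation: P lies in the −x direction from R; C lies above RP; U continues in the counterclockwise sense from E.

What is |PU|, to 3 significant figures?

47.6

On A1, P sits at bearing -90° from C; a 118° counterclockwise sweep puts E at bearing 28°, so E = C + 12.0·(cos 28°, sin 28°) = (-40.4, 17.6). The tangent condition forces CE to be normal to EU, so EU runs along (−sin 28°, cos 28°); with |EU| = 33.6, U = (-56.2, 47.3). Then |PU| = |U − P| = 47.6.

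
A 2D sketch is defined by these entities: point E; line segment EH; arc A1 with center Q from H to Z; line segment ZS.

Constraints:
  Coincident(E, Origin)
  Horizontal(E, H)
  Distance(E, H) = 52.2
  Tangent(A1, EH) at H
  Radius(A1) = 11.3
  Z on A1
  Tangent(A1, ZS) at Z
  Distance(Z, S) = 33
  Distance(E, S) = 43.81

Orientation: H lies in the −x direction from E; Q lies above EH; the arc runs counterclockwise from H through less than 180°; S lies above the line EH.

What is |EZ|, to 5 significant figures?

42.684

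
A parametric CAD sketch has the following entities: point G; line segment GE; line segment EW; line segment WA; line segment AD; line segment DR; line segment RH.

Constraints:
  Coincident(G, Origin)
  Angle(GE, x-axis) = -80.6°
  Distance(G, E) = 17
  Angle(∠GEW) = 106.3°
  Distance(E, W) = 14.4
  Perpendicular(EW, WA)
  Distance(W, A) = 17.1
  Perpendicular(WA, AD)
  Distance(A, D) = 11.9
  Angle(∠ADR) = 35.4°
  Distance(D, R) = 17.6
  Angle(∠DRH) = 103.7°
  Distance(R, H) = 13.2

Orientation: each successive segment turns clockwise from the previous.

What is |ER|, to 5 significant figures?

18.206

G is at the origin; GE runs at -80.6° with length 17.0, so E = (2.7765, -16.772). ∠GEW = 106.3° gives EW at -154.30° from the x-axis; with |EW| = 14.4, W = (-10.199, -23.016). EW is perpendicular to WA, so WA runs at 115.70°; with |WA| = 17.1, A = (-17.615, -7.6080). The perpendicularity gives AD at right angles to WA, so AD runs at 25.700°; with |AD| = 11.9, D = (-6.8917, -2.4475). ∠ADR = 35.4° gives DR at -118.90° from the x-axis; with |DR| = 17.6, R = (-15.397, -17.856). Then |ER| = |R − E| = 18.206.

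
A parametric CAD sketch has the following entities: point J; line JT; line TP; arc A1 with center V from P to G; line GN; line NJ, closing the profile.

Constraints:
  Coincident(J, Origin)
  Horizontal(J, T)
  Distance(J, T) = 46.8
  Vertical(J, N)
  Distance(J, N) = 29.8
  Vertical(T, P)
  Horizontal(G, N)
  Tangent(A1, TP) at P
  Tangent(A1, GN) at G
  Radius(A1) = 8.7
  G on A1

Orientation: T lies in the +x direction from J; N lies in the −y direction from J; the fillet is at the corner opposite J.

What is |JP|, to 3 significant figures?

51.3

The virtual corner opposite J is at (46.8, -29.8). A1 meets TP tangentially, so VP is at right angles to TP and since A1 is tangent to GN there, VG ⟂ GN, with radius 8.7, so the center V sits 8.7 in from both sides at V = (38.1, -21.1). That places the tangent points at P = (46.8, -21.1) on TP and G = (38.1, -29.8) on GN. Then |JP| = |P − J| = 51.3.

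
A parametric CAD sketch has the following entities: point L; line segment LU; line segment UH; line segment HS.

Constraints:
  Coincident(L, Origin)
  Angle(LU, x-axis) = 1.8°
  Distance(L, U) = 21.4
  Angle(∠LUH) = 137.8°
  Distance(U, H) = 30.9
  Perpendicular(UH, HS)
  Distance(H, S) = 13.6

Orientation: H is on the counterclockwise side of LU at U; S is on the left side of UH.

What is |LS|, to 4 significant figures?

46.76

L is at the origin; LU runs at 1.8° with length 21.4, so U = 21.4·(cos 1.8°, sin 1.8°) = (21.39, 0.6722). ∠LUH = 137.8°, so UH runs at 1.8° + (180° − 137.8°) = 44.00° from the x-axis; with |UH| = 30.9, H = U + 30.9·(cos 44.00°, sin 44.00°) = (43.62, 22.14). UH ⟂ HS; with |HS| = 13.6 on the left of UH, S = H + 13.6·(-0.6947, 0.7193) = (34.17, 31.92). Then |LS| = |S − L| = 46.76.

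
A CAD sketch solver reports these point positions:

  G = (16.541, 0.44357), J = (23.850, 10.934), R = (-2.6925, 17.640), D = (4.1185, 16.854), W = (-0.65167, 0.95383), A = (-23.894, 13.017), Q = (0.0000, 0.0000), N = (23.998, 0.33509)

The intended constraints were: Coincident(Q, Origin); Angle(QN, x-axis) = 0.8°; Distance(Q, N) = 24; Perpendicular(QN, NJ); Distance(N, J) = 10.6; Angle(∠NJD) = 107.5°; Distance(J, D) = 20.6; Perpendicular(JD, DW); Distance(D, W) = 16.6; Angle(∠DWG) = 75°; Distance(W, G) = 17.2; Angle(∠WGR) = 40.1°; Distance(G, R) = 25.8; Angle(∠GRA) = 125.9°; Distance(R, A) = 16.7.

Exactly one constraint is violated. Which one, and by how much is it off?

Distance(R, A) = 16.7 — off by 5.00.

Q = (0.00, 0.00) ✓; QN at 0.8000° ✓; |QN| = 24.00 ✓; ∠(QN, NJ) = 90.00° ✓; |NJ| = 10.60 ✓; ∠NJD = 107.5° ✓; |JD| = 20.60 ✓; ∠(JD, DW) = 90.00° ✓; |DW| = 16.60 ✓; ∠DWG = 75.00° ✓; |WG| = 17.20 ✓; ∠WGR = 40.10° ✓; |GR| = 25.80 ✓; ∠GRA = 125.9° ✓; |RA| = 21.70 ✗.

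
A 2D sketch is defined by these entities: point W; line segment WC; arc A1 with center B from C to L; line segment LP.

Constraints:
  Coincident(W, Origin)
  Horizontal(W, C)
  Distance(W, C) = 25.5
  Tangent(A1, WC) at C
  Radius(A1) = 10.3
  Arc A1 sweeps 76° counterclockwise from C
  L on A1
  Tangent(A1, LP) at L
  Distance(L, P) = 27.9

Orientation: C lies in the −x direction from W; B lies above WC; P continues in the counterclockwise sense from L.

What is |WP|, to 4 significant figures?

35.96

On A1, C sits at bearing -90° from B; a 76° counterclockwise sweep puts L at bearing -14°, so L = B + 10.3·(cos -14°, sin -14°) = (-15.51, 7.808). The tangent condition forces BL to be normal to LP, so LP runs along (−sin -14°, cos -14°); with |LP| = 27.9, P = (-8.756, 34.88). Then |WP| = |P − W| = 35.96.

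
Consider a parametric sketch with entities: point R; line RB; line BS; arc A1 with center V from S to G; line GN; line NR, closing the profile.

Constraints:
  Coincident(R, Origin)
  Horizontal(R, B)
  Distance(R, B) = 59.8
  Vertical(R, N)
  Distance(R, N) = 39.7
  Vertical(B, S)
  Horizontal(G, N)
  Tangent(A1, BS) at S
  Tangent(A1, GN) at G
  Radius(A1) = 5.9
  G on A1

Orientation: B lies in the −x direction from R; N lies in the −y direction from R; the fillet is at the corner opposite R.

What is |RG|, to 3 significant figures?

66.9

The virtual corner opposite R is at (-59.8, -39.7). A1 meets BS tangentially, so VS is at right angles to BS and tangency of A1 to GN means the radius VG is perpendicular to GN, with radius 5.9, so the center V sits 5.9 in from both sides at V = (-53.9, -33.8). That places the tangent points at S = (-59.8, -33.8) on BS and G = (-53.9, -39.7) on GN. Then |RG| = |G − R| = 66.9.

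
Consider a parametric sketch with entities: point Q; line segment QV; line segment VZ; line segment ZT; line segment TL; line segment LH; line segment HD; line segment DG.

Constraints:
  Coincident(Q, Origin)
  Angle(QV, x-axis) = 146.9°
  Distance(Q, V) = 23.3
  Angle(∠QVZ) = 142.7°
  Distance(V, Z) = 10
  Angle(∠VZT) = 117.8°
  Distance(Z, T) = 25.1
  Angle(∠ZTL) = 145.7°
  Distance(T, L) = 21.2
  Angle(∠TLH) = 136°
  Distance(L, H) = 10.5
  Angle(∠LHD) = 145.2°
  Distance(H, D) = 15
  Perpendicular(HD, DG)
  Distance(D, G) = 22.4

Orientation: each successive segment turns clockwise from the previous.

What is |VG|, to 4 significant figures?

29.38

Q is at the origin; QV runs at 146.9° with length 23.3, so V = (-19.52, 12.72). ∠QVZ = 142.7° gives VZ at 109.6° from the x-axis; with |VZ| = 10.0, Z = (-22.87, 22.14). ∠VZT = 117.8° gives ZT at 47.40° from the x-axis; with |ZT| = 25.1, T = (-5.884, 40.62). ∠ZTL = 145.7° gives TL at 13.10° from the x-axis; with |TL| = 21.2, L = (14.76, 45.43). ∠TLH = 136.0° gives LH at -30.90° from the x-axis; with |LH| = 10.5, H = (23.77, 40.03). ∠LHD = 145.2° gives HD at -65.70° from the x-axis; with |HD| = 15.0, D = (29.95, 26.36). HD is perpendicular to DG, so DG runs at -155.7°; with |DG| = 22.4, G = (9.531, 17.14). Then |VG| = |G − V| = 29.38.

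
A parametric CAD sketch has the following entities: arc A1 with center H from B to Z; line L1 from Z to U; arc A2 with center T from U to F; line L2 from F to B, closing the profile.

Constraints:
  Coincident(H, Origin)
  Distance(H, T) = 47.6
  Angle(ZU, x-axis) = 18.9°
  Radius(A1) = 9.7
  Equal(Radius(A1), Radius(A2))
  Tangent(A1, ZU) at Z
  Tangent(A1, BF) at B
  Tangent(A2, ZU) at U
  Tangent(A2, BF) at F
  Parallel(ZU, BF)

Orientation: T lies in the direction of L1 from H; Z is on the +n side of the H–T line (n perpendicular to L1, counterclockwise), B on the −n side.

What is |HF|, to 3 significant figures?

48.6

The slot axis is L1's direction at 18.9°, so u = (cos 18.9°, sin 18.9°) = (0.946, 0.324) and n = (−sin 18.9°, cos 18.9°) = (-0.324, 0.946). H is at the origin and T lies 47.6 along u from H, so T = 47.6·u = (45.0, 15.4). Tangency of A1 to both parallel lines with radius 9.7 puts Z and B at H ± 9.7·n: Z = (-3.14, 9.18), B = (3.14, -9.18). Equal radii place U and F the same way about T: U = T + 9.7·n = (41.9, 24.6), F = T − 9.7·n = (48.2, 6.24). Then |HF| = |F − H| = 48.6.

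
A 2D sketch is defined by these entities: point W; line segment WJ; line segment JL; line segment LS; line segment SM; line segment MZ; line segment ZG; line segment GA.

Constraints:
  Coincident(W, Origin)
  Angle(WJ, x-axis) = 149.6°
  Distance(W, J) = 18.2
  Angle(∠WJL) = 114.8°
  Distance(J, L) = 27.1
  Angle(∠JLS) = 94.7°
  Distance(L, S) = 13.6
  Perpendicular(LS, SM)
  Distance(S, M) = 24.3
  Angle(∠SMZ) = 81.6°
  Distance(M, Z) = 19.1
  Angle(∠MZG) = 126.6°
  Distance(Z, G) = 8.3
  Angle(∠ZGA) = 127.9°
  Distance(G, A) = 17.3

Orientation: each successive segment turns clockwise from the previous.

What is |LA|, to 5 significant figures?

2.7398

∠MZG = 126.6° gives ZG at 117.30° from the x-axis; with |ZG| = 8.3, G = (-22.492, 22.132). ∠ZGA = 127.9° gives GA at 65.200° from the x-axis; with |GA| = 17.3, A = (-15.236, 37.837). Then |LA| = |A − L| = 2.7398.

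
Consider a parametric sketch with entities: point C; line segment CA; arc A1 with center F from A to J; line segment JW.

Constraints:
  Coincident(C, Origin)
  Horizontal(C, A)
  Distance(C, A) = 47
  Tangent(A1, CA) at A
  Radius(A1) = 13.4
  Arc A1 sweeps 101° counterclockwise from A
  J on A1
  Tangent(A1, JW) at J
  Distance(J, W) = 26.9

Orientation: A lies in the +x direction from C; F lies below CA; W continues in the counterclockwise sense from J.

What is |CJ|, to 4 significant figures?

37.42

C is at the origin; C and A share the same y with |CA| = 47.0 and A on the +x side, so A = (47.00, 0.000). Tangency of A1 to CA means the radius FA is perpendicular to CA, so F = A + (0, -13.4) = (47.00, -13.40). On A1, A sits at bearing 90° from F; a 101° counterclockwise sweep puts J at bearing 191°, so J = F + 13.4·(cos 191°, sin 191°) = (33.85, -15.96). Then |CJ| = |J − C| = 37.42.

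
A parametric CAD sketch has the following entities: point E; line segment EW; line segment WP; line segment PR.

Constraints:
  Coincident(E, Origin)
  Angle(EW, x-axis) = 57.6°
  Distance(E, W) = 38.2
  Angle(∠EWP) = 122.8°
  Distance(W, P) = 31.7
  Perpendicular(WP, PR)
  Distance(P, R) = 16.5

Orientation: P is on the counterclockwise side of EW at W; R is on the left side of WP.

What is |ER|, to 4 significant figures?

54.67

∠EWP = 122.8°, so WP runs at 57.6° + (180° − 122.8°) = 114.8° from the x-axis; with |WP| = 31.7, P = W + 31.7·(cos 114.8°, sin 114.8°) = (7.172, 61.03). WP is perpendicular to PR; with |PR| = 16.5 on the left of WP, R = P + 16.5·(-0.9078, -0.4195) = (-7.806, 54.11). Then |ER| = |R − E| = 54.67.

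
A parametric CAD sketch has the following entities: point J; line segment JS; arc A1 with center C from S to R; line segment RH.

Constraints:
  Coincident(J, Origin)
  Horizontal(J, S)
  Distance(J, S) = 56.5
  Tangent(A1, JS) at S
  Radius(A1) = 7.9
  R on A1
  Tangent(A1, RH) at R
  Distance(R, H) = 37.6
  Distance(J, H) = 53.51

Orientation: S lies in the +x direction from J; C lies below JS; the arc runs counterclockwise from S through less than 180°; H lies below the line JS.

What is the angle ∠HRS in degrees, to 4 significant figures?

145.7°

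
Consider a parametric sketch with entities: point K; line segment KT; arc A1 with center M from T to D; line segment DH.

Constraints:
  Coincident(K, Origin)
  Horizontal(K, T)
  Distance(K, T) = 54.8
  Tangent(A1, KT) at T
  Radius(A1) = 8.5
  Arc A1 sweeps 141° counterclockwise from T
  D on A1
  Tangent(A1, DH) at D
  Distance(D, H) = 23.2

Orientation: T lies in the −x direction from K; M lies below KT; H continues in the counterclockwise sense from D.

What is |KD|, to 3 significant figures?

62.0

The tangent condition forces MT to be normal to KT, so M = T + (0, -8.5) = (-54.8, -8.50). On A1, T sits at bearing 90° from M; a 141° counterclockwise sweep puts D at bearing 231°, so D = M + 8.5·(cos 231°, sin 231°) = (-60.1, -15.1). Then |KD| = |D − K| = 62.0.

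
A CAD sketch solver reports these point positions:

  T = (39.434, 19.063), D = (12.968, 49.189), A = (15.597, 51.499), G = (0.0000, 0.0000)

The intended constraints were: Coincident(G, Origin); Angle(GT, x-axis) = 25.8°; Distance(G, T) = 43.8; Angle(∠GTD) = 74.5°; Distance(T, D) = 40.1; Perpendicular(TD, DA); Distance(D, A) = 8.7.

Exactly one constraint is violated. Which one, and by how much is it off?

Distance(D, A) = 8.7 — off by 5.20.

G = (0.00, 0.00) ✓; GT at 25.80° ✓; |GT| = 43.80 ✓; ∠GTD = 74.50° ✓; |TD| = 40.10 ✓; ∠(TD, DA) = 90.00° ✓; |DA| = 3.500 ✗.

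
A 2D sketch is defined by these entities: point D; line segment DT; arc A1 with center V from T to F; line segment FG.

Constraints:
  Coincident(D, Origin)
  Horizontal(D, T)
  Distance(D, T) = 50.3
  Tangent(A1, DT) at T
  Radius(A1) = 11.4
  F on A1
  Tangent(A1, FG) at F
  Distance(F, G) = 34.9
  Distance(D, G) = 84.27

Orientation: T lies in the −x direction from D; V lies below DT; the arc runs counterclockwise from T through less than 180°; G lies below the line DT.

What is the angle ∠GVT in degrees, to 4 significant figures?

138.0°

Checks: |VF| = 11.40 ✓; ∠(VF, FG) = 90.00° ✓; |FG| = 34.90 ✓; |DG| = 84.27 ✓.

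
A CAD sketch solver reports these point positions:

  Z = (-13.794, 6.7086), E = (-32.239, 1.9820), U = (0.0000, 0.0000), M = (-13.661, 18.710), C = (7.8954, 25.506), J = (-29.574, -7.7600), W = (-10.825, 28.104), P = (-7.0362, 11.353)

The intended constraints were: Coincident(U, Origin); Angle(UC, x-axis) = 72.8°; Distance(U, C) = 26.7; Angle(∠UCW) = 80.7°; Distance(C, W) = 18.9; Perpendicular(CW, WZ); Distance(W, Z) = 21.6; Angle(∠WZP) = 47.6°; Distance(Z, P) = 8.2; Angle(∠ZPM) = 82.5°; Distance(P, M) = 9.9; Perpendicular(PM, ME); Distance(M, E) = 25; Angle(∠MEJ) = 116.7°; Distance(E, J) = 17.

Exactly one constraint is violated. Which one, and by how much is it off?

Distance(E, J) = 17 — off by 6.90.

U = (0.00, 0.00) ✓; UC at 72.80° ✓; |UC| = 26.70 ✓; ∠UCW = 80.70° ✓; |CW| = 18.90 ✓; ∠(CW, WZ) = 90.00° ✓; |WZ| = 21.60 ✓; ∠WZP = 47.60° ✓; |ZP| = 8.200 ✓; ∠ZPM = 82.50° ✓; |PM| = 9.900 ✓; ∠(PM, ME) = 90.00° ✓; |ME| = 25.00 ✓; ∠MEJ = 116.7° ✓; |EJ| = 10.10 ✗.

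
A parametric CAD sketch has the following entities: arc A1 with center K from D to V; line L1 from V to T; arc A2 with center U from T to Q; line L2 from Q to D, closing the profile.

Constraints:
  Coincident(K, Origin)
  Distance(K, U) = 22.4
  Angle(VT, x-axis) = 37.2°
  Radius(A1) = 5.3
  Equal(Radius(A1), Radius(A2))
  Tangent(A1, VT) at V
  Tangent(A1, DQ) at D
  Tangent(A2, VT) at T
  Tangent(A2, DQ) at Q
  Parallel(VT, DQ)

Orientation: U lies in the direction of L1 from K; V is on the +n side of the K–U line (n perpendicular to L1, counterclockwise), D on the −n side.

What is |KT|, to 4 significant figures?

23.02

The slot axis is L1's direction at 37.2°, so u = (cos 37.2°, sin 37.2°) = (0.7965, 0.6046) and n = (−sin 37.2°, cos 37.2°) = (-0.6046, 0.7965). K is at the origin and U lies 22.4 along u from K, so U = 22.4·u = (17.84, 13.54). Tangency of A1 to both parallel lines with radius 5.3 puts V and D at K ± 5.3·n: V = (-3.204, 4.222), D = (3.204, -4.222). Equal radii place T and Q the same way about U: T = U + 5.3·n = (14.64, 17.76), Q = U − 5.3·n = (21.05, 9.321). Then |KT| = |T − K| = 23.02.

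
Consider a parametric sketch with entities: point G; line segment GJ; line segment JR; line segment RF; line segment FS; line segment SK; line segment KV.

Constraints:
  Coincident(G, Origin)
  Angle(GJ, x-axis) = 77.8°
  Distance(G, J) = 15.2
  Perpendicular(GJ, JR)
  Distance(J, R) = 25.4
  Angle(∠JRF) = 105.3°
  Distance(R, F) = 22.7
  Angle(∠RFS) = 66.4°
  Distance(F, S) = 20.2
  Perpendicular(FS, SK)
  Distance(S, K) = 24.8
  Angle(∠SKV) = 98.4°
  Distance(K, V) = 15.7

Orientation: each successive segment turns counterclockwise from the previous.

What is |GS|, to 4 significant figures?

12.01

∠JRF = 105.3° gives RF at -117.5° from the x-axis; with |RF| = 22.7, F = (-32.10, 0.08923). ∠RFS = 66.4° gives FS at -3.900° from the x-axis; with |FS| = 20.2, S = (-11.94, -1.285). Then |GS| = |S − G| = 12.01.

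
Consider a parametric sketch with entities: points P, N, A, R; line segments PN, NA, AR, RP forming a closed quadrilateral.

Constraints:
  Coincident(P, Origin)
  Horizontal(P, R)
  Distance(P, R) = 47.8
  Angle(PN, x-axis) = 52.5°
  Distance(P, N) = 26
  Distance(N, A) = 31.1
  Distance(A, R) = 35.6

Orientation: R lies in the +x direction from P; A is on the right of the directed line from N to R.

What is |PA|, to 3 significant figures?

17.2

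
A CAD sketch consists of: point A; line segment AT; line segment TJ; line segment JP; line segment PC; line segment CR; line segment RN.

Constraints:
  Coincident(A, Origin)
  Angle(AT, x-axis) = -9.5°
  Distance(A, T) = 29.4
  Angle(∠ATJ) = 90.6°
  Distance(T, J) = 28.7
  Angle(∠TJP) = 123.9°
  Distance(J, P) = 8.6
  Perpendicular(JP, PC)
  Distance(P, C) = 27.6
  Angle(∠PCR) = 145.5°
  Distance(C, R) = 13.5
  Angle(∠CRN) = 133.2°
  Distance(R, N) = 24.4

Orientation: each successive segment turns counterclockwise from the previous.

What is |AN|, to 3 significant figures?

31.4

∠PCR = 145.5° gives CR at -99.5° from the x-axis; with |CR| = 13.5, R = (6.44, -3.79). ∠CRN = 133.2° gives RN at -52.7° from the x-axis; with |RN| = 24.4, N = (21.2, -23.2). Then |AN| = |N − A| = 31.4.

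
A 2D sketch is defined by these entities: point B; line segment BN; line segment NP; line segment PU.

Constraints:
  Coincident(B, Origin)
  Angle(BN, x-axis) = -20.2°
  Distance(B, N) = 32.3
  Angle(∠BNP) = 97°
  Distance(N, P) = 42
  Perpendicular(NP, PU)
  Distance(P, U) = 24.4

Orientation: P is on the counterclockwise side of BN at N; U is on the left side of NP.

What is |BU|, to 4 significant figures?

46.57

B is at the origin; BN runs at -20.2° with length 32.3, so N = 32.3·(cos -20.2°, sin -20.2°) = (30.31, -11.15). ∠BNP = 97.0°, so NP runs at -20.2° + (180° − 97.0°) = 62.80° from the x-axis; with |NP| = 42.0, P = N + 42.0·(cos 62.80°, sin 62.80°) = (49.51, 26.20). NP ⟂ PU; with |PU| = 24.4 on the left of NP, U = P + 24.4·(-0.8894, 0.4571) = (27.81, 37.36). Then |BU| = |U − B| = 46.57.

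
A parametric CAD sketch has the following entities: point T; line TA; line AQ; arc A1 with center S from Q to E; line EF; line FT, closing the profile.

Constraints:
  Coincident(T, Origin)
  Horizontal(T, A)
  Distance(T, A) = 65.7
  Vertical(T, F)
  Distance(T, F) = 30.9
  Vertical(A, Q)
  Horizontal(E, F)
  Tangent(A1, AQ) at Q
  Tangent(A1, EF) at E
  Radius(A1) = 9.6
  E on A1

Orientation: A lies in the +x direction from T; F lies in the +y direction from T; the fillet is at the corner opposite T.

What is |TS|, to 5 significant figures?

60.007

T and F share the same x with |TF| = 30.9 and F on the +y side, so F = (0.0000, 30.900). The virtual corner opposite T is at (65.700, 30.900). The tangent condition forces SQ to be normal to AQ and the tangent condition forces SE to be normal to EF, with radius 9.6, so the center S sits 9.6 in from both sides at S = (56.100, 21.300). Then |TS| = |S − T| = 60.007.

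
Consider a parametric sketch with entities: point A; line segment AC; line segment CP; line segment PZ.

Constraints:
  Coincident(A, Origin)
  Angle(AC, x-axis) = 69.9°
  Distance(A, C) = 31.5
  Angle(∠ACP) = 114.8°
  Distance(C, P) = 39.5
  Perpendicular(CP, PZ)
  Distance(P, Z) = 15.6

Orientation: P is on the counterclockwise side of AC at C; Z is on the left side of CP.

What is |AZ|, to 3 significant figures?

54.3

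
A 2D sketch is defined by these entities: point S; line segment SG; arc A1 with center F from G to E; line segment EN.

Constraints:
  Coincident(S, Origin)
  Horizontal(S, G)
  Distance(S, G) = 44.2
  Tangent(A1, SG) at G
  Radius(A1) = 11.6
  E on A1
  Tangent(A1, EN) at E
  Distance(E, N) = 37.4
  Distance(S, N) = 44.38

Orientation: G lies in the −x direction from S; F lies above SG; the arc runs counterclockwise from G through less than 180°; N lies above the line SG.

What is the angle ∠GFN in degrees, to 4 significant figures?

137.8°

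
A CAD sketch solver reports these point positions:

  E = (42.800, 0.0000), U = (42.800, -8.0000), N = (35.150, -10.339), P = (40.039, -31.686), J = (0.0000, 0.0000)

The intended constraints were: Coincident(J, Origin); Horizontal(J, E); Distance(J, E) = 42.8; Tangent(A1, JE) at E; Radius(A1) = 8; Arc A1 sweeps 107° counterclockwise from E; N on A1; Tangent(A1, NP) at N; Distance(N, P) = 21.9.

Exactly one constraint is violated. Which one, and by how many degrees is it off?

Tangent(A1, NP) at N — off by 4.10°.

J = (0.00, 0.00) ✓; J.y = 0.00, E.y = 0.00 ✓; |JE| = 42.80 ✓; ∠(UE, EJ) = 90.00° ✓; |UE| = 8.000 ✓; bearing(U→N) − bearing(U→E) = 107.0° ✓; |UN| = 8.000 ✓; ∠(UN, NP) = 94.10° ✗; |NP| = 21.90 ✓.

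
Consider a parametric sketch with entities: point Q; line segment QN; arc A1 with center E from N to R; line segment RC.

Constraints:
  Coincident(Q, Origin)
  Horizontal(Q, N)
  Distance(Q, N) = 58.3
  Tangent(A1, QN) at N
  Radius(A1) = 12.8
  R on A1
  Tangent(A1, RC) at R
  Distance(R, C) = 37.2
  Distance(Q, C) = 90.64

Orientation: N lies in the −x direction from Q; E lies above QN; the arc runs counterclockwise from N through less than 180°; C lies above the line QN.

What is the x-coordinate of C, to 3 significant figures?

-77.4

Q is at the origin; QN is horizontal with |QN| = 58.3 and N on the −x side, so N = (-58.3, 0.00). A1 meets QN tangentially, so EN is at right angles to QN, so E = N + (0, 12.8) = (-58.3, 12.8). Since ER ⟂ RC (tangency), |EC| = √(12.8² + 37.2²) = 39.3 regardless of where R sits on A1. So C lies on both circle(Q, 90.64) and circle(E, 39.3); the above-QN intersection is C = (-77.4, 47.2). R is the foot of the tangent from C: R = (-49.7, 22.3).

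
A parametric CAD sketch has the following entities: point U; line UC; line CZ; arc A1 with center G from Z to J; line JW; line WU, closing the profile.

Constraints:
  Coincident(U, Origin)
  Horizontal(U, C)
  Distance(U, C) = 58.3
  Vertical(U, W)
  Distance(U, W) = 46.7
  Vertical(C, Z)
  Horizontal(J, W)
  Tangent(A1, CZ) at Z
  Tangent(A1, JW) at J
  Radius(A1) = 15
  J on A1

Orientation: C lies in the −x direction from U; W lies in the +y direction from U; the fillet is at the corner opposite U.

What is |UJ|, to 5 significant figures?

63.685

The virtual corner opposite U is at (-58.300, 46.700). The tangent condition forces GZ to be normal to CZ and since A1 is tangent to JW there, GJ ⟂ JW, with radius 15.0, so the center G sits 15.0 in from both sides at G = (-43.300, 31.700). That places the tangent points at Z = (-58.300, 31.700) on CZ and J = (-43.300, 46.700) on JW. Then |UJ| = |J − U| = 63.685.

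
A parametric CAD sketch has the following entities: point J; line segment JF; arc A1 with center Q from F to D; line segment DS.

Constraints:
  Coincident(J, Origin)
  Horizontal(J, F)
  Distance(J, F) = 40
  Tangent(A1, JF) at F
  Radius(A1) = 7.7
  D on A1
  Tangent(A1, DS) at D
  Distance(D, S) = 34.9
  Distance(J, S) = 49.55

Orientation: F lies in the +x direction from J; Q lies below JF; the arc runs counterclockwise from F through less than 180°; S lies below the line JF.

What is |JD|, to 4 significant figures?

33.05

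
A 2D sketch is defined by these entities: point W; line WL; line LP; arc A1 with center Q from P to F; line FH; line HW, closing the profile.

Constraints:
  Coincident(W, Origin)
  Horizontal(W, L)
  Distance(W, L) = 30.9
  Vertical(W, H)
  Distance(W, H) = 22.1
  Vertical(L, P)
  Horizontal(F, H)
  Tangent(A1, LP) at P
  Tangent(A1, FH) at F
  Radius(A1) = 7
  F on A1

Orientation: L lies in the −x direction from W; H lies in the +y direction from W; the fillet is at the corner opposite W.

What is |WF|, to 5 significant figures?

32.552

The virtual corner opposite W is at (-30.900, 22.100). A1 meets LP tangentially, so QP is at right angles to LP and since A1 is tangent to FH there, QF ⟂ FH, with radius 7.0, so the center Q sits 7.0 in from both sides at Q = (-23.900, 15.100). That places the tangent points at P = (-30.900, 15.100) on LP and F = (-23.900, 22.100) on FH. Then |WF| = |F − W| = 32.552.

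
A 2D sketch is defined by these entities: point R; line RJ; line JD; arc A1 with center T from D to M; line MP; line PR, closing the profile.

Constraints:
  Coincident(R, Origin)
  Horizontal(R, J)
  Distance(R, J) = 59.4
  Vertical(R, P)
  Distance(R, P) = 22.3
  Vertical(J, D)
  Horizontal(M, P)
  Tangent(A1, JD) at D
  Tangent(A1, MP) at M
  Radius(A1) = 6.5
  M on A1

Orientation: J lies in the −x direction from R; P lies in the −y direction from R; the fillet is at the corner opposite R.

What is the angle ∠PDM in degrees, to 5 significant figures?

38.755°

R is at the origin; R and J share the same y with |RJ| = 59.4 and J on the −x side, so J = (-59.400, 0.0000). R and P share the same x with |RP| = 22.3 and P on the −y side, so P = (0.0000, -22.300). The virtual corner opposite R is at (-59.400, -22.300). Tangency of A1 to JD means the radius TD is perpendicular to JD and since A1 is tangent to MP there, TM ⟂ MP, with radius 6.5, so the center T sits 6.5 in from both sides at T = (-52.900, -15.800). That places the tangent points at D = (-59.400, -15.800) on JD and M = (-52.900, -22.300) on MP. Then cos ∠PDM = DP·DM / (|DP||DM|), giving 38.755°.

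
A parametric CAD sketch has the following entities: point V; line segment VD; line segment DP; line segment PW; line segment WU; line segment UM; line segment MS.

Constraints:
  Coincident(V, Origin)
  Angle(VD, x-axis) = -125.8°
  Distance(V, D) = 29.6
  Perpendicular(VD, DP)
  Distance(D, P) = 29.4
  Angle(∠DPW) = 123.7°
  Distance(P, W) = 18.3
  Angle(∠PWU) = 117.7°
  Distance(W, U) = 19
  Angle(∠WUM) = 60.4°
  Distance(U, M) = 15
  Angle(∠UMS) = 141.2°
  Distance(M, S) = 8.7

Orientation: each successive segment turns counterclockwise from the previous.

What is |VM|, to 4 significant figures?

24.85

∠PWU = 117.7° gives WU at 82.80° from the x-axis; with |WU| = 19.0, U = (26.05, -15.95). ∠WUM = 60.4° gives UM at -157.6° from the x-axis; with |UM| = 15.0, M = (12.18, -21.66). Then |VM| = |M − V| = 24.85.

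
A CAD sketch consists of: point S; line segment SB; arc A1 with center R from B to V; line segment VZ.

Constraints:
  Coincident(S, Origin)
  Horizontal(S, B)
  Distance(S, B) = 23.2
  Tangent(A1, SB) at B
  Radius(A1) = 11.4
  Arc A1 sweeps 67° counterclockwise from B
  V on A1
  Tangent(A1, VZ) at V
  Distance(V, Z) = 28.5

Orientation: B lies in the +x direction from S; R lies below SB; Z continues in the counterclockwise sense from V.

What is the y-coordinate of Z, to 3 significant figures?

-33.2

S is at the origin; SB is horizontal with |SB| = 23.2 and B on the +x side, so B = (23.2, 0.00). A1 meets SB tangentially, so RB is at right angles to SB, so R = B + (0, -11.4) = (23.2, -11.4). On A1, B sits at bearing 90° from R; a 67° counterclockwise sweep puts V at bearing 157°, so V = R + 11.4·(cos 157°, sin 157°) = (12.7, -6.95). Since A1 is tangent to VZ there, RV ⟂ VZ, so VZ runs along (−sin 157°, cos 157°); with |VZ| = 28.5, Z = (1.57, -33.2). So Z.y = -33.2.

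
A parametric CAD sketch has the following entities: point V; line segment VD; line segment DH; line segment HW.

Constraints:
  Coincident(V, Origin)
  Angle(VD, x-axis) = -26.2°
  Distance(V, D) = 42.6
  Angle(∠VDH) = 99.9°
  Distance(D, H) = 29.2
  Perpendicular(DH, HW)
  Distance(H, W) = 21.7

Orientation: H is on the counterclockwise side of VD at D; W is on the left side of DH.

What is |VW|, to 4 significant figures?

41.77

V is at the origin; VD runs at -26.2° with length 42.6, so D = 42.6·(cos -26.2°, sin -26.2°) = (38.22, -18.81). ∠VDH = 99.9°, so DH runs at -26.2° + (180° − 99.9°) = 53.90° from the x-axis; with |DH| = 29.2, H = D + 29.2·(cos 53.90°, sin 53.90°) = (55.43, 4.785). DH ⟂ HW; with |HW| = 21.7 on the left of DH, W = H + 21.7·(-0.8080, 0.5892) = (37.89, 17.57). Then |VW| = |W − V| = 41.77.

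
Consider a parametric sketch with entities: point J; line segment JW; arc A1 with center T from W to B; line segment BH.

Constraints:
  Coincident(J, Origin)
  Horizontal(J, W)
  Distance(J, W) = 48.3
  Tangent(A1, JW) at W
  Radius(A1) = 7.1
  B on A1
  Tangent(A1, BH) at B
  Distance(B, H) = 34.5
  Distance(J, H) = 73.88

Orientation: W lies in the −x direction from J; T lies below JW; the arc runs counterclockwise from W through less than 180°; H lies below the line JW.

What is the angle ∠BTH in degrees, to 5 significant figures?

78.371°

Checks: J.y = 0.00, W.y = 0.00 ✓; |TB| = 7.100 ✓; ∠(TB, BH) = 90.00° ✓; |BH| = 34.50 ✓; |JH| = 73.88 ✓.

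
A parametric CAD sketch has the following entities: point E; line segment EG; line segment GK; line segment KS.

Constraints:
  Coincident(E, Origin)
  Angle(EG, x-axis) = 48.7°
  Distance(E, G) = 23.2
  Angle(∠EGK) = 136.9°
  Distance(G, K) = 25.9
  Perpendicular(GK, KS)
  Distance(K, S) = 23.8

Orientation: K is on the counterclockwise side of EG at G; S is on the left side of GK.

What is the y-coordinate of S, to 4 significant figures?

42.57

E is at the origin; EG runs at 48.7° with length 23.2, so G = 23.2·(cos 48.7°, sin 48.7°) = (15.31, 17.43). ∠EGK = 136.9°, so GK runs at 48.7° + (180° − 136.9°) = 91.80° from the x-axis; with |GK| = 25.9, K = G + 25.9·(cos 91.80°, sin 91.80°) = (14.50, 43.32). The perpendicularity gives KS at right angles to GK; with |KS| = 23.8 on the left of GK, S = K + 23.8·(-0.9995, -0.03141) = (-9.290, 42.57). So S.y = 42.57.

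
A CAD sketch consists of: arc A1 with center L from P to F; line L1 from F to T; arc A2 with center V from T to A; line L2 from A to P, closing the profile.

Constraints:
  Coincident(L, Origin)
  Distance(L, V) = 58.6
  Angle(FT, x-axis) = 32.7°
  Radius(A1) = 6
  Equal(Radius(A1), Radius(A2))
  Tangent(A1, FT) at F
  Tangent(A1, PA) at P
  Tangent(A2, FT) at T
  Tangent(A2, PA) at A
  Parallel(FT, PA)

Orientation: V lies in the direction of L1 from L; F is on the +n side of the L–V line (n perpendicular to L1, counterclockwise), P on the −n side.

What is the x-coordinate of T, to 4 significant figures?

46.07

Tangency of A1 to both parallel lines with radius 6.0 puts F and P at L ± 6.0·n: F = (-3.241, 5.049), P = (3.241, -5.049). Equal radii place T and A the same way about V: T = V + 6.0·n = (46.07, 36.71), A = V − 6.0·n = (52.55, 26.61). So T.x = 46.07.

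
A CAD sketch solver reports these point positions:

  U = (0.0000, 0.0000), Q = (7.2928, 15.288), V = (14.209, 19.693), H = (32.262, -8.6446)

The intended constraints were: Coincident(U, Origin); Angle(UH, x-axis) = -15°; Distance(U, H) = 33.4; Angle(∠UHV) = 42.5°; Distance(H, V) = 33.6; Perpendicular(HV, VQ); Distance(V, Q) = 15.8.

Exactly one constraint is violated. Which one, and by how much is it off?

Distance(V, Q) = 15.8 — off by 7.60.

U = (0.00, 0.00) ✓; UH at -15.00° ✓; |UH| = 33.40 ✓; ∠UHV = 42.50° ✓; |HV| = 33.60 ✓; ∠(HV, VQ) = 89.99° ✓; |VQ| = 8.200 ✗.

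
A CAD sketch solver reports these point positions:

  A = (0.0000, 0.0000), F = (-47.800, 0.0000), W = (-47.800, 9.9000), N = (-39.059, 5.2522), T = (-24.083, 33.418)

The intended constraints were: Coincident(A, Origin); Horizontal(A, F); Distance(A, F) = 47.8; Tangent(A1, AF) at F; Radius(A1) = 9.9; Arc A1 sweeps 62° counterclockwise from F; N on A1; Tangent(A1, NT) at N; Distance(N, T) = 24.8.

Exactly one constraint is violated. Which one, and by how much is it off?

Distance(N, T) = 24.8 — off by 7.10.

A = (0.00, 0.00) ✓; A.y = 0.00, F.y = 0.00 ✓; |AF| = 47.80 ✓; ∠(WF, FA) = 90.00° ✓; |WF| = 9.900 ✓; bearing(W→N) − bearing(W→F) = 62.00° ✓; |WN| = 9.900 ✓; ∠(WN, NT) = 90.00° ✓; |NT| = 31.90 ✗.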